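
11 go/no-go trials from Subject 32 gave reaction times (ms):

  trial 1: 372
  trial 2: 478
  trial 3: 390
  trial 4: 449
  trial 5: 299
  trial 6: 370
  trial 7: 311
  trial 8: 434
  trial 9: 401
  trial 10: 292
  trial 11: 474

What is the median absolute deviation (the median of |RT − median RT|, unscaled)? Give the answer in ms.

59 ms

Sorted: 292, 299, 311, 370, 372, 390, 401, 434, 449, 474, 478 → median = 390
|x − 390|: 18, 88, 0, 59, 91, 20, 79, 44, 11, 98, 84
Sorted deviations: 0, 11, 18, 20, 44, 59, 79, 84, 88, 91, 98 → MAD = 59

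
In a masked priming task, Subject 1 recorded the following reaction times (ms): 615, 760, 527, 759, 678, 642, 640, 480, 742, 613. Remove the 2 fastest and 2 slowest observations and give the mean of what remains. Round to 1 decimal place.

Sorted: 480, 527, 613, 615, 640, 642, 678, 742, 759, 760
Drop lowest 2 (480, 527) and highest 2 (759, 760)
Remaining (n=6): Σ = 3930, mean = 3930/6 = 655.000

655.0 ms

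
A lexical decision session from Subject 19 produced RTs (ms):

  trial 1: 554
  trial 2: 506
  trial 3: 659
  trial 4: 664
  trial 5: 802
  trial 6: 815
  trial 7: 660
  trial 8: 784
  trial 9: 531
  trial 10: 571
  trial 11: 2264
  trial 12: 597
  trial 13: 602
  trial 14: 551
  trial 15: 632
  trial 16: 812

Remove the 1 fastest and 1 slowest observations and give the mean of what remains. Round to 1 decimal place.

Sorted: 506, 531, 551, 554, 571, 597, 602, 632, 659, 660, 664, 784, 802, 812, 815, 2264
Drop lowest 1 (506) and highest 1 (2264)
Remaining (n=14): Σ = 9234, mean = 9234/14 = 659.571

659.6 ms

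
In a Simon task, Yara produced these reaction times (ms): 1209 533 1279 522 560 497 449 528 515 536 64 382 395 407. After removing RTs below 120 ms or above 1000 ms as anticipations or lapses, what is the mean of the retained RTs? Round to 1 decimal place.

484.0 ms

Excluded: 64, 1209, 1279
Retained (n=11): Σ = 5324
Mean = 5324/11 = 484.0000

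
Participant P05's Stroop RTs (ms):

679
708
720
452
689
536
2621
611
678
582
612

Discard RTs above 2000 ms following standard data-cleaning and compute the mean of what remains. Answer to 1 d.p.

626.7 ms

Excluded: 2621
Retained (n=10): Σ = 6267
Mean = 6267/10 = 626.7000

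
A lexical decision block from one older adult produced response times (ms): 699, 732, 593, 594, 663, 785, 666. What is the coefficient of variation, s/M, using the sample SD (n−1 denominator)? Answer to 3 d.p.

n = 7, Σ = 4732, M = 676.0000
Σ(x−M)² = 29428.000; s = √(29428.000/6) = 70.0333
CV = 70.0333 / 676.0000 = 0.10360

0.104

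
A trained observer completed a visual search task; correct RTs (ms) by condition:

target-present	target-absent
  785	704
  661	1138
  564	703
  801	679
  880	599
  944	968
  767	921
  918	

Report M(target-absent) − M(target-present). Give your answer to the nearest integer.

M(target-present) = 6320/8 = 790.000
M(target-absent) = 5712/7 = 816.000
Difference = 816.000 − 790.000 = 26.000 ms

26 ms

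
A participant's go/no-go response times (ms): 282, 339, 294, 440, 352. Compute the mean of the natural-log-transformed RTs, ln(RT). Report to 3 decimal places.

ln(RT): 5.6419, 5.8260, 5.6836, 6.0868, 5.8636
Σ ln(RT) = 29.1019
Mean = 29.1019/5 = 5.82038

5.820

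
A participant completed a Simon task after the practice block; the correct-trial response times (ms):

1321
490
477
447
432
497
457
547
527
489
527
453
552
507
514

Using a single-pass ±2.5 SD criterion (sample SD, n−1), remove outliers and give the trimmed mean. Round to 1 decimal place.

n = 15, ΣRT = 8237, M = 549.133
Σ(x−M)² = 656695.73; s = √(656695.73/14) = 216.580
Cutoffs: 549.133 ± 2.5·216.580 → [7.7, 1090.6]
Outside: 1321 → excluded.
Retained (n=14): Σ = 6916, mean = 6916/14 = 494.000

494.0 ms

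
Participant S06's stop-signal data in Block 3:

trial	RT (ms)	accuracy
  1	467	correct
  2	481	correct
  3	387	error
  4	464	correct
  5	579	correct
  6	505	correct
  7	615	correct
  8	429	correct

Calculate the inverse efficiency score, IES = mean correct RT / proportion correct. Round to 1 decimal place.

Correct trials (n=7): 467, 481, 464, 579, 505, 615, 429
Mean correct RT = 3540/7 = 505.7143 ms
Proportion correct = 7/8
IES = 505.7143 / (7/8) = 577.959 ms

578.0 ms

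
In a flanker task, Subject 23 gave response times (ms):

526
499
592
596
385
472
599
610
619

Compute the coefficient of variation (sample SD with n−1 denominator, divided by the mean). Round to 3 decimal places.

n = 9, Σ = 4898, M = 544.2222
Σ(x−M)² = 50827.556; s = √(50827.556/8) = 79.7085
CV = 79.7085 / 544.2222 = 0.14646

0.146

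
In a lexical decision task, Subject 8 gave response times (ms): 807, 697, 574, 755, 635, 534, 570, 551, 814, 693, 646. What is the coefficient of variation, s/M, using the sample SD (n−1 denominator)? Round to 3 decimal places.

0.152

n = 11, Σ = 7276, M = 661.4545
Σ(x−M)² = 100858.727; s = √(100858.727/10) = 100.4284
CV = 100.4284 / 661.4545 = 0.15183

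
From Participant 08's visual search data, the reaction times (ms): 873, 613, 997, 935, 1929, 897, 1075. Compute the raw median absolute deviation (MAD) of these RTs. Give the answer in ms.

62 ms

Sorted: 613, 873, 897, 935, 997, 1075, 1929 → median = 935
|x − 935|: 62, 322, 62, 0, 994, 38, 140
Sorted deviations: 0, 38, 62, 62, 140, 322, 994 → MAD = 62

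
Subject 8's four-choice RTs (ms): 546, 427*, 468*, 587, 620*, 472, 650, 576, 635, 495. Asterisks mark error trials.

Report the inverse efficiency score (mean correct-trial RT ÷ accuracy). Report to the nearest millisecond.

Correct trials (n=7): 546, 587, 472, 650, 576, 635, 495
Mean correct RT = 3961/7 = 565.8571 ms
Proportion correct = 7/10
IES = 565.8571 / (7/10) = 808.367 ms

808 ms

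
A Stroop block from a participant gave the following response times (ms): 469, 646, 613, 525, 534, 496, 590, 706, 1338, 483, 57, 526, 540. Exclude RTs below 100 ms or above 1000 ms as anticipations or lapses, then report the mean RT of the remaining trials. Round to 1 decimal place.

557.1 ms

Excluded: 57, 1338
Retained (n=11): Σ = 6128
Mean = 6128/11 = 557.0909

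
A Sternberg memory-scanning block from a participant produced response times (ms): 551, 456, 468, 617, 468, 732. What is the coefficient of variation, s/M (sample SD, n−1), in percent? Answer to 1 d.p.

19.9%

n = 6, Σ = 3292, M = 548.6667
Σ(x−M)² = 59887.333; s = √(59887.333/5) = 109.4416
CV = 109.4416 / 548.6667 = 0.19947 = 19.947%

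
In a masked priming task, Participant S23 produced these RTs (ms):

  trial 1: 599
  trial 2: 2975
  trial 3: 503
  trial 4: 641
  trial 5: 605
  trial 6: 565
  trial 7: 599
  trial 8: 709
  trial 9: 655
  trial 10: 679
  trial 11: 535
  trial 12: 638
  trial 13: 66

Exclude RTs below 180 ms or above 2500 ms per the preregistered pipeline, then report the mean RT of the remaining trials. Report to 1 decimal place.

Excluded: 66, 2975
Retained (n=11): Σ = 6728
Mean = 6728/11 = 611.6364

611.6 ms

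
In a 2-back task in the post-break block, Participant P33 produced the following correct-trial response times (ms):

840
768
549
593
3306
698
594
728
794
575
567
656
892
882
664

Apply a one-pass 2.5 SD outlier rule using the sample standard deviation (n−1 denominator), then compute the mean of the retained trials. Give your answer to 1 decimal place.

n = 15, ΣRT = 13106, M = 873.733
Σ(x−M)² = 6524354.93; s = √(6524354.93/14) = 682.660
Cutoffs: 873.733 ± 2.5·682.660 → [-832.9, 2580.4]
Outside: 3306 → excluded.
Retained (n=14): Σ = 9800, mean = 9800/14 = 700.000

700.0 ms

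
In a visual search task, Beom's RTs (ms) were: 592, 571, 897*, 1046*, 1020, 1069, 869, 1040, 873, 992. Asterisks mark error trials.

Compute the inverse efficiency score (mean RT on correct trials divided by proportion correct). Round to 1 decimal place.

Correct trials (n=8): 592, 571, 1020, 1069, 869, 1040, 873, 992
Mean correct RT = 7026/8 = 878.2500 ms
Proportion correct = 8/10
IES = 878.2500 / (8/10) = 1097.812 ms

1097.8 ms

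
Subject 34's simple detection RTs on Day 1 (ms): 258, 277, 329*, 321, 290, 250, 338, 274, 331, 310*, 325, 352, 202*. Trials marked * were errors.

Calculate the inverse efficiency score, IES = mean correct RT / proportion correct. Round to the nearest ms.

392 ms

Correct trials (n=10): 258, 277, 321, 290, 250, 338, 274, 331, 325, 352
Mean correct RT = 3016/10 = 301.6000 ms
Proportion correct = 10/13
IES = 301.6000 / (10/13) = 392.080 ms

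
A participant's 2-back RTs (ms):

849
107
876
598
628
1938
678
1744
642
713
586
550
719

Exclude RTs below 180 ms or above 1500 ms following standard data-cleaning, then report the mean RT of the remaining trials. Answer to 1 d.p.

683.9 ms

Excluded: 107, 1744, 1938
Retained (n=10): Σ = 6839
Mean = 6839/10 = 683.9000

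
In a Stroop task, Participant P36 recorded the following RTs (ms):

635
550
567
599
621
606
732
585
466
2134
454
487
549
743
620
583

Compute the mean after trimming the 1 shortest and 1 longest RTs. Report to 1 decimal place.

Sorted: 454, 466, 487, 549, 550, 567, 583, 585, 599, 606, 620, 621, 635, 732, 743, 2134
Drop lowest 1 (454) and highest 1 (2134)
Remaining (n=14): Σ = 8343, mean = 8343/14 = 595.929

595.9 ms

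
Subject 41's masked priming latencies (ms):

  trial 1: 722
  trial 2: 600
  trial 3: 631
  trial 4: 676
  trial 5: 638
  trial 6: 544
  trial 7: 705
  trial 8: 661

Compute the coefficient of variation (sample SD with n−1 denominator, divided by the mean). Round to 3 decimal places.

0.089

n = 8, Σ = 5177, M = 647.1250
Σ(x−M)² = 23180.875; s = √(23180.875/7) = 57.5461
CV = 57.5461 / 647.1250 = 0.08893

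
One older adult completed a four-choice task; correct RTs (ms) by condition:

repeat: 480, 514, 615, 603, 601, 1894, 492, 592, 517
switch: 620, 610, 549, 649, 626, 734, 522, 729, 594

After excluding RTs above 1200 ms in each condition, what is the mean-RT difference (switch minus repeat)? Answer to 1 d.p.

repeat: exclude 1894
M(repeat) = 4414/8 = 551.750
M(switch) = 5633/9 = 625.889
Difference = 625.889 − 551.750 = 74.139 ms

74.1 ms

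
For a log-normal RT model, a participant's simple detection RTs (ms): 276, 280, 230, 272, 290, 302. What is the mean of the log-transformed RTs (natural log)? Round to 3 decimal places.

ln(RT): 5.6204, 5.6348, 5.4381, 5.6058, 5.6699, 5.7104
Σ ln(RT) = 33.6794
Mean = 33.6794/6 = 5.61323

5.613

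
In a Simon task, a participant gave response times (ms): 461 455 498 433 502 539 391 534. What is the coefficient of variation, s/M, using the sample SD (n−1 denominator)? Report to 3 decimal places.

n = 8, Σ = 3813, M = 476.6250
Σ(x−M)² = 18229.875; s = √(18229.875/7) = 51.0320
CV = 51.0320 / 476.6250 = 0.10707

0.107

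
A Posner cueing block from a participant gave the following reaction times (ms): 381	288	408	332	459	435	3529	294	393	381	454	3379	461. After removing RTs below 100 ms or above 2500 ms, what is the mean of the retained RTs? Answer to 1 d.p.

389.6 ms

Excluded: 3379, 3529
Retained (n=11): Σ = 4286
Mean = 4286/11 = 389.6364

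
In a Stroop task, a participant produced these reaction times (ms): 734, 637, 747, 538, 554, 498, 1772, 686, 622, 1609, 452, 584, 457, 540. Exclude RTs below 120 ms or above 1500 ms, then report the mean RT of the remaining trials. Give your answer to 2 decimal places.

587.42 ms

Excluded: 1609, 1772
Retained (n=12): Σ = 7049
Mean = 7049/12 = 587.4167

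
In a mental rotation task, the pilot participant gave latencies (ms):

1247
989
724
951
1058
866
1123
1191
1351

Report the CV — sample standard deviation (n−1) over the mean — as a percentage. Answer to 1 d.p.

n = 9, Σ = 9500, M = 1055.5556
Σ(x−M)² = 308060.222; s = √(308060.222/8) = 196.2334
CV = 196.2334 / 1055.5556 = 0.18591 = 18.591%

18.6%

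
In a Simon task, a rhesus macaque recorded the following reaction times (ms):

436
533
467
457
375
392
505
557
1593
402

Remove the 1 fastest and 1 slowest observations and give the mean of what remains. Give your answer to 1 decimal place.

468.6 ms

Sorted: 375, 392, 402, 436, 457, 467, 505, 533, 557, 1593
Drop lowest 1 (375) and highest 1 (1593)
Remaining (n=8): Σ = 3749, mean = 3749/8 = 468.625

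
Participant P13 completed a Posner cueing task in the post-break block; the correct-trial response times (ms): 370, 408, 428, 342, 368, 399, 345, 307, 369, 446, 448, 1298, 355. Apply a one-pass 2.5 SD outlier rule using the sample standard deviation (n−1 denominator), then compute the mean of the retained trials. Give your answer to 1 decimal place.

n = 13, ΣRT = 5883, M = 452.538
Σ(x−M)² = 795737.23; s = √(795737.23/12) = 257.510
Cutoffs: 452.538 ± 2.5·257.510 → [-191.2, 1096.3]
Outside: 1298 → excluded.
Retained (n=12): Σ = 4585, mean = 4585/12 = 382.083

382.1 ms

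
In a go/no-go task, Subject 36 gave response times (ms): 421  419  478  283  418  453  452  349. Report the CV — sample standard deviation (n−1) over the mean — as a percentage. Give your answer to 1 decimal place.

15.6%

n = 8, Σ = 3273, M = 409.1250
Σ(x−M)² = 28346.875; s = √(28346.875/7) = 63.6361
CV = 63.6361 / 409.1250 = 0.15554 = 15.554%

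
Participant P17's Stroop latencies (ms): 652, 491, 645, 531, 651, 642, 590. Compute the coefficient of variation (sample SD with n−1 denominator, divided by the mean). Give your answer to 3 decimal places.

0.109

n = 7, Σ = 4202, M = 600.2857
Σ(x−M)² = 25835.429; s = √(25835.429/6) = 65.6194
CV = 65.6194 / 600.2857 = 0.10931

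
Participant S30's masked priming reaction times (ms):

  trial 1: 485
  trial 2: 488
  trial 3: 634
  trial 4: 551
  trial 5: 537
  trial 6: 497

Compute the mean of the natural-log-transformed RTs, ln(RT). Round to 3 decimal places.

6.272

ln(RT): 6.1841, 6.1903, 6.4520, 6.3117, 6.2860, 6.2086
Σ ln(RT) = 37.6328
Mean = 37.6328/6 = 6.27214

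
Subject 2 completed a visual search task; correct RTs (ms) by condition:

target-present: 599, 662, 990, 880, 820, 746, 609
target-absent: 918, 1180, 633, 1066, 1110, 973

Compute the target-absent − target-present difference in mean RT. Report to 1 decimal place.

222.0 ms

M(target-present) = 5306/7 = 758.000
M(target-absent) = 5880/6 = 980.000
Difference = 980.000 − 758.000 = 222.000 ms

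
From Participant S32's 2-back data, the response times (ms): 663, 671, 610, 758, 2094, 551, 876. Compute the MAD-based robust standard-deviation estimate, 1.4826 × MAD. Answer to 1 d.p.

Sorted: 551, 610, 663, 671, 758, 876, 2094 → median = 671
|x − 671| sorted: 0, 8, 61, 87, 120, 205, 1423 → MAD = 87
Robust SD ≈ 1.4826 × 87 = 128.986

129.0 ms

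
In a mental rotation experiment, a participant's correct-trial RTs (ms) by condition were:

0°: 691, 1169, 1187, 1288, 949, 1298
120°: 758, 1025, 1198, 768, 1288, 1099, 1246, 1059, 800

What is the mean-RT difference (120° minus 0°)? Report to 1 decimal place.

-70.2 ms

M(0°) = 6582/6 = 1097.000
M(120°) = 9241/9 = 1026.778
Difference = 1026.778 − 1097.000 = -70.222 ms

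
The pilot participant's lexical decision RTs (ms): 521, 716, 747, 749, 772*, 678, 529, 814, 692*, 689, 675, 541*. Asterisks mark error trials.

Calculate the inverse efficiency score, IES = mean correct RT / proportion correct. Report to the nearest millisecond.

906 ms

Correct trials (n=9): 521, 716, 747, 749, 678, 529, 814, 689, 675
Mean correct RT = 6118/9 = 679.7778 ms
Proportion correct = 9/12
IES = 679.7778 / (9/12) = 906.370 ms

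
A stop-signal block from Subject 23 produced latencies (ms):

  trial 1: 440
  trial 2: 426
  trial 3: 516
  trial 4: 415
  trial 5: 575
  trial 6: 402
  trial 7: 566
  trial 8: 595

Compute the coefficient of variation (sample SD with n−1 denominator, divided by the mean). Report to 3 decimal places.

n = 8, Σ = 3935, M = 491.8750
Σ(x−M)² = 44638.875; s = √(44638.875/7) = 79.8560
CV = 79.8560 / 491.8750 = 0.16235

0.162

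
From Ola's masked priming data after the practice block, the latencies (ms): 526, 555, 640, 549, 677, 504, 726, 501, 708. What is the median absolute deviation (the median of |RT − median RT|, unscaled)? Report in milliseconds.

54 ms

Sorted: 501, 504, 526, 549, 555, 640, 677, 708, 726 → median = 555
|x − 555|: 29, 0, 85, 6, 122, 51, 171, 54, 153
Sorted deviations: 0, 6, 29, 51, 54, 85, 122, 153, 171 → MAD = 54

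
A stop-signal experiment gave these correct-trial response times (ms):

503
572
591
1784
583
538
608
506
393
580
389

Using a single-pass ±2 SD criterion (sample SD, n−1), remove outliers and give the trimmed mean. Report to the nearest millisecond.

526 ms

n = 11, ΣRT = 7047, M = 640.636
Σ(x−M)² = 1494768.55; s = √(1494768.55/10) = 386.622
Cutoffs: 640.636 ± 2·386.622 → [-132.6, 1413.9]
Outside: 1784 → excluded.
Retained (n=10): Σ = 5263, mean = 5263/10 = 526.300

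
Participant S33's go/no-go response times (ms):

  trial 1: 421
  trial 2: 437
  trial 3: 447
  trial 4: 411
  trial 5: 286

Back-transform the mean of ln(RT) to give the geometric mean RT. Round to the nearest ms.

395 ms

ln(RT): 6.0426, 6.0799, 6.1026, 6.0186, 5.6560
Mean ln(RT) = 29.8997/5 = 5.97994
Geometric mean = exp(5.97994) = 395.42 ms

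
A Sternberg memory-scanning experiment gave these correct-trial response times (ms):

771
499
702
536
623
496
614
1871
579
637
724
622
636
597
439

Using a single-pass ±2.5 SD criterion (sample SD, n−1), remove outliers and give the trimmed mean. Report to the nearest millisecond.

605 ms

n = 15, ΣRT = 10346, M = 689.733
Σ(x−M)² = 1605038.93; s = √(1605038.93/14) = 338.594
Cutoffs: 689.733 ± 2.5·338.594 → [-156.8, 1536.2]
Outside: 1871 → excluded.
Retained (n=14): Σ = 8475, mean = 8475/14 = 605.357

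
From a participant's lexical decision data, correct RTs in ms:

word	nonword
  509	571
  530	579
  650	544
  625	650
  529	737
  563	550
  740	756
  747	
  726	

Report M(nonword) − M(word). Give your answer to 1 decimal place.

M(word) = 5619/9 = 624.333
M(nonword) = 4387/7 = 626.714
Difference = 626.714 − 624.333 = 2.381 ms

2.4 ms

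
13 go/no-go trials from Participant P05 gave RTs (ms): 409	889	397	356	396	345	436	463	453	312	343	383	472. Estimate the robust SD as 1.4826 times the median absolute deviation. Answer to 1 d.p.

Sorted: 312, 343, 345, 356, 383, 396, 397, 409, 436, 453, 463, 472, 889 → median = 397
|x − 397| sorted: 0, 1, 12, 14, 39, 41, 52, 54, 56, 66, 75, 85, 492 → MAD = 52
Robust SD ≈ 1.4826 × 52 = 77.095

77.1 ms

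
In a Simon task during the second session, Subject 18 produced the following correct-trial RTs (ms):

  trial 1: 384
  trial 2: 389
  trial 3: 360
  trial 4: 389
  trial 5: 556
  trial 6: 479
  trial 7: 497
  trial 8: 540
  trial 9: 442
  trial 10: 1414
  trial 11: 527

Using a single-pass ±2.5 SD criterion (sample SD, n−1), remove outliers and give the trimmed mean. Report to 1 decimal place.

n = 11, ΣRT = 5977, M = 543.364
Σ(x−M)² = 881688.55; s = √(881688.55/10) = 296.932
Cutoffs: 543.364 ± 2.5·296.932 → [-199.0, 1285.7]
Outside: 1414 → excluded.
Retained (n=10): Σ = 4563, mean = 4563/10 = 456.300

456.3 ms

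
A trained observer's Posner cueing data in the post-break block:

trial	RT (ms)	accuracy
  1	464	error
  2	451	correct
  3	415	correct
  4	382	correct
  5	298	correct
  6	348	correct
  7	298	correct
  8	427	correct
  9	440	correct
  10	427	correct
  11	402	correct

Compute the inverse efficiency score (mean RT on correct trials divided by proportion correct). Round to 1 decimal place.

Correct trials (n=10): 451, 415, 382, 298, 348, 298, 427, 440, 427, 402
Mean correct RT = 3888/10 = 388.8000 ms
Proportion correct = 10/11
IES = 388.8000 / (10/11) = 427.680 ms

427.7 ms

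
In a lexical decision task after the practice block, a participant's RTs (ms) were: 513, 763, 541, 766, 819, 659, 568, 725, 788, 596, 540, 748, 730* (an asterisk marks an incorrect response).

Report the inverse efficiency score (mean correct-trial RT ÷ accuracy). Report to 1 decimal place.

Correct trials (n=12): 513, 763, 541, 766, 819, 659, 568, 725, 788, 596, 540, 748
Mean correct RT = 8026/12 = 668.8333 ms
Proportion correct = 12/13
IES = 668.8333 / (12/13) = 724.569 ms

724.6 ms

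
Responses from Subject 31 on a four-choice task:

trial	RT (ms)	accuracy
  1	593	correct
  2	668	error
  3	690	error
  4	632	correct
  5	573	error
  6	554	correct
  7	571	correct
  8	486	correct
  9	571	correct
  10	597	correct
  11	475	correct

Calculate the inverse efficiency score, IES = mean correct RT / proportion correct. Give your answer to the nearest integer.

770 ms

Correct trials (n=8): 593, 632, 554, 571, 486, 571, 597, 475
Mean correct RT = 4479/8 = 559.8750 ms
Proportion correct = 8/11
IES = 559.8750 / (8/11) = 769.828 ms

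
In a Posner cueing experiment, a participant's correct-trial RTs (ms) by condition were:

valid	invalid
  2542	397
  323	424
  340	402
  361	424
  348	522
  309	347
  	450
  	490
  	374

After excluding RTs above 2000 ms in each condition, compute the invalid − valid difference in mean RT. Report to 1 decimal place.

valid: exclude 2542
M(valid) = 1681/5 = 336.200
M(invalid) = 3830/9 = 425.556
Difference = 425.556 − 336.200 = 89.356 ms

89.4 ms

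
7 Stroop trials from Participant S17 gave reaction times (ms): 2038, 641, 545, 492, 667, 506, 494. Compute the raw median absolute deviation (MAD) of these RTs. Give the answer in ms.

Sorted: 492, 494, 506, 545, 641, 667, 2038 → median = 545
|x − 545|: 1493, 96, 0, 53, 122, 39, 51
Sorted deviations: 0, 39, 51, 53, 96, 122, 1493 → MAD = 53

53 ms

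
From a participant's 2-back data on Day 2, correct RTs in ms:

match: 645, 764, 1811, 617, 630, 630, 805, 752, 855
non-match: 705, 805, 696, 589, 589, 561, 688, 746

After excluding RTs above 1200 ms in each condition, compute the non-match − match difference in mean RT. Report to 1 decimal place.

-39.9 ms

match: exclude 1811
M(match) = 5698/8 = 712.250
M(non-match) = 5379/8 = 672.375
Difference = 672.375 − 712.250 = -39.875 ms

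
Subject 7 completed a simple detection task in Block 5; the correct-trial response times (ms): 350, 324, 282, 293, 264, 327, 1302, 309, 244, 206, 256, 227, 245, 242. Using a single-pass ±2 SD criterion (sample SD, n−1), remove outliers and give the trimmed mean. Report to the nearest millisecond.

275 ms

n = 14, ΣRT = 4871, M = 347.929
Σ(x−M)² = 1003024.93; s = √(1003024.93/13) = 277.769
Cutoffs: 347.929 ± 2·277.769 → [-207.6, 903.5]
Outside: 1302 → excluded.
Retained (n=13): Σ = 3569, mean = 3569/13 = 274.538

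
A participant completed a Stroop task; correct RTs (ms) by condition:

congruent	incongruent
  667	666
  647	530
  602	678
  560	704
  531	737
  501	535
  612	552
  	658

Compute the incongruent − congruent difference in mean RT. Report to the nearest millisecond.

M(congruent) = 4120/7 = 588.571
M(incongruent) = 5060/8 = 632.500
Difference = 632.500 − 588.571 = 43.929 ms

44 ms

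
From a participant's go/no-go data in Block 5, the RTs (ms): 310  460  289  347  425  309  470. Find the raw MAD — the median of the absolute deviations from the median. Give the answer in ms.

58 ms

Sorted: 289, 309, 310, 347, 425, 460, 470 → median = 347
|x − 347|: 37, 113, 58, 0, 78, 38, 123
Sorted deviations: 0, 37, 38, 58, 78, 113, 123 → MAD = 58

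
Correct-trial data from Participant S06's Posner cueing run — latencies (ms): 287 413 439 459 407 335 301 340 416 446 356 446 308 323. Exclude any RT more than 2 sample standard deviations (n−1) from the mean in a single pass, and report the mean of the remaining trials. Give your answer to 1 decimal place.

n = 14, ΣRT = 5276, M = 376.857
Σ(x−M)² = 48933.71; s = √(48933.71/13) = 61.353
Cutoffs: 376.857 ± 2·61.353 → [254.2, 499.6]
No RTs fall outside the cutoffs; all 14 retained. Mean = 5276/14 = 376.857

376.9 ms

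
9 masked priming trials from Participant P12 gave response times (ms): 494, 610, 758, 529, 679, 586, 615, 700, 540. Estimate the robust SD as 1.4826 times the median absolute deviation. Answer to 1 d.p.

Sorted: 494, 529, 540, 586, 610, 615, 679, 700, 758 → median = 610
|x − 610| sorted: 0, 5, 24, 69, 70, 81, 90, 116, 148 → MAD = 70
Robust SD ≈ 1.4826 × 70 = 103.782

103.8 ms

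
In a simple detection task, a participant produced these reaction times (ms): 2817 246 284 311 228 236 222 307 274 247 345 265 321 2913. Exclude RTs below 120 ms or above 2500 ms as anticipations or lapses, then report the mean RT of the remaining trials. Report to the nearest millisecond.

274 ms

Excluded: 2817, 2913
Retained (n=12): Σ = 3286
Mean = 3286/12 = 273.8333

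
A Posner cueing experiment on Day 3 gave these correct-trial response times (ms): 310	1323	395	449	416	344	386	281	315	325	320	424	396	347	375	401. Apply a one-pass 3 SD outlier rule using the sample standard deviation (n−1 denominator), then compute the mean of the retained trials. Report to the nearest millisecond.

366 ms

n = 16, ΣRT = 6807, M = 425.438
Σ(x−M)² = 893127.94; s = √(893127.94/15) = 244.012
Cutoffs: 425.438 ± 3·244.012 → [-306.6, 1157.5]
Outside: 1323 → excluded.
Retained (n=15): Σ = 5484, mean = 5484/15 = 365.600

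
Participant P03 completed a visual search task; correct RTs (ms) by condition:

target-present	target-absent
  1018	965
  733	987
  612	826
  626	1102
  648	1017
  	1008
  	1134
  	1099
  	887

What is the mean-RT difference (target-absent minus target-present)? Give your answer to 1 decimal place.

275.4 ms

M(target-present) = 3637/5 = 727.400
M(target-absent) = 9025/9 = 1002.778
Difference = 1002.778 − 727.400 = 275.378 ms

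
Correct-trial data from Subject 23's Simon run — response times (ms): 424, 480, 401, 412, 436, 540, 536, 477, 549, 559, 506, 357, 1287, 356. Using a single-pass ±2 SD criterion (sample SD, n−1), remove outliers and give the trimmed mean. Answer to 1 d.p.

464.1 ms

n = 14, ΣRT = 7320, M = 522.857
Σ(x−M)² = 690399.71; s = √(690399.71/13) = 230.451
Cutoffs: 522.857 ± 2·230.451 → [62.0, 983.8]
Outside: 1287 → excluded.
Retained (n=13): Σ = 6033, mean = 6033/13 = 464.077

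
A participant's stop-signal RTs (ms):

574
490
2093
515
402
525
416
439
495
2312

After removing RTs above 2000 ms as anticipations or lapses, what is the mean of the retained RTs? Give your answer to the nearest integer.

Excluded: 2093, 2312
Retained (n=8): Σ = 3856
Mean = 3856/8 = 482.0000

482 ms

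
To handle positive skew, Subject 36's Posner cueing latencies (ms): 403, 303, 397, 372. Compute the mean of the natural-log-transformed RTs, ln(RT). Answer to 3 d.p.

ln(RT): 5.9989, 5.7137, 5.9839, 5.9189
Σ ln(RT) = 23.6155
Mean = 23.6155/4 = 5.90387

5.904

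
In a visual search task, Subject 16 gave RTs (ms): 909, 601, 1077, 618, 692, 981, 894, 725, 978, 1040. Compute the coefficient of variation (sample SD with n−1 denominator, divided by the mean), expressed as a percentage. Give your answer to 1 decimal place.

n = 10, Σ = 8515, M = 851.5000
Σ(x−M)² = 282982.500; s = √(282982.500/9) = 177.3203
CV = 177.3203 / 851.5000 = 0.20824 = 20.824%

20.8%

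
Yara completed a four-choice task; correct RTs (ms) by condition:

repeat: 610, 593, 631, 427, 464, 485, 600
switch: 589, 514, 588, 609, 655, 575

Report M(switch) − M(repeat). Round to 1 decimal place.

M(repeat) = 3810/7 = 544.286
M(switch) = 3530/6 = 588.333
Difference = 588.333 − 544.286 = 44.048 ms

44.0 ms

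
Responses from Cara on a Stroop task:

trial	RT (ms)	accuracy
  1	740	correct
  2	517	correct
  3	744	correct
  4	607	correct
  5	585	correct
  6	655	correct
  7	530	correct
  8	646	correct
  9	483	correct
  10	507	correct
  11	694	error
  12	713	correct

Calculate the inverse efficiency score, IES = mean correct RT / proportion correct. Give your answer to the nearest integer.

667 ms

Correct trials (n=11): 740, 517, 744, 607, 585, 655, 530, 646, 483, 507, 713
Mean correct RT = 6727/11 = 611.5455 ms
Proportion correct = 11/12
IES = 611.5455 / (11/12) = 667.140 ms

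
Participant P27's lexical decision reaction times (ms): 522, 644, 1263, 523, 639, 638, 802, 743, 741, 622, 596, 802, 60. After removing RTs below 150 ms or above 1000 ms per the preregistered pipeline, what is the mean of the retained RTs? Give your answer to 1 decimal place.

Excluded: 60, 1263
Retained (n=11): Σ = 7272
Mean = 7272/11 = 661.0909

661.1 ms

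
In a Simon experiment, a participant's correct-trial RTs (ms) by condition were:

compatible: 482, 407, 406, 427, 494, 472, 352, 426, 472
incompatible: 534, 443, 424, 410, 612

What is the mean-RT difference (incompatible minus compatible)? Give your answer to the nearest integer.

47 ms

M(compatible) = 3938/9 = 437.556
M(incompatible) = 2423/5 = 484.600
Difference = 484.600 − 437.556 = 47.044 ms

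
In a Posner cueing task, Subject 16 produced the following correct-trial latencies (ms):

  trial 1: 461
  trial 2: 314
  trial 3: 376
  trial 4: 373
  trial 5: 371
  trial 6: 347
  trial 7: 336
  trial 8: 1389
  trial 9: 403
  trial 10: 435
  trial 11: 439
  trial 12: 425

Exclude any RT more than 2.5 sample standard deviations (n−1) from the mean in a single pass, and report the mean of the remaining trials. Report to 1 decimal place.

n = 12, ΣRT = 5669, M = 472.417
Σ(x−M)² = 938738.92; s = √(938738.92/11) = 292.130
Cutoffs: 472.417 ± 2.5·292.130 → [-257.9, 1202.7]
Outside: 1389 → excluded.
Retained (n=11): Σ = 4280, mean = 4280/11 = 389.091

389.1 ms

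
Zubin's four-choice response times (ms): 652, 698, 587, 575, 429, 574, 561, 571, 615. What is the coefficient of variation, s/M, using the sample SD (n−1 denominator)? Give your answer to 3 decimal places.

n = 9, Σ = 5262, M = 584.6667
Σ(x−M)² = 43490.000; s = √(43490.000/8) = 73.7309
CV = 73.7309 / 584.6667 = 0.12611

0.126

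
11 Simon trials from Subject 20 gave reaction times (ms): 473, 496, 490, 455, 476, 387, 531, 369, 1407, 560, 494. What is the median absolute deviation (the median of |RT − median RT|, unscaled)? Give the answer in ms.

35 ms

Sorted: 369, 387, 455, 473, 476, 490, 494, 496, 531, 560, 1407 → median = 490
|x − 490|: 17, 6, 0, 35, 14, 103, 41, 121, 917, 70, 4
Sorted deviations: 0, 4, 6, 14, 17, 35, 41, 70, 103, 121, 917 → MAD = 35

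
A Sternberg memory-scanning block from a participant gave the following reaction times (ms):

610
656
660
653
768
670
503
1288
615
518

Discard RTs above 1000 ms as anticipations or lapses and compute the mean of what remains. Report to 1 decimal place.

Excluded: 1288
Retained (n=9): Σ = 5653
Mean = 5653/9 = 628.1111

628.1 ms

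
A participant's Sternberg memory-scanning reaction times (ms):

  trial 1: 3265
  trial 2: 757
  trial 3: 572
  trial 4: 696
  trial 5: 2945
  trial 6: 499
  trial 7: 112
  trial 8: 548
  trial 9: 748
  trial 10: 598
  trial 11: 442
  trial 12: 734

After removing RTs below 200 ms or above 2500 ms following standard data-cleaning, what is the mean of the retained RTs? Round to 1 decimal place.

621.6 ms

Excluded: 112, 2945, 3265
Retained (n=9): Σ = 5594
Mean = 5594/9 = 621.5556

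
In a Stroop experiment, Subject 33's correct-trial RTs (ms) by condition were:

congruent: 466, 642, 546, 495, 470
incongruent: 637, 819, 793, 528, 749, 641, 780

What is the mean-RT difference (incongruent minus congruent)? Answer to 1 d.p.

182.9 ms

M(congruent) = 2619/5 = 523.800
M(incongruent) = 4947/7 = 706.714
Difference = 706.714 − 523.800 = 182.914 ms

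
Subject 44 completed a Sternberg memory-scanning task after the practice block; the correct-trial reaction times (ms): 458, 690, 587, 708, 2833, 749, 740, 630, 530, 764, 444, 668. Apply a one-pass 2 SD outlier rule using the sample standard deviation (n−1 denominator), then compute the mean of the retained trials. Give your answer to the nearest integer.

633 ms

n = 12, ΣRT = 9801, M = 816.750
Σ(x−M)² = 4566076.25; s = √(4566076.25/11) = 644.281
Cutoffs: 816.750 ± 2·644.281 → [-471.8, 2105.3]
Outside: 2833 → excluded.
Retained (n=11): Σ = 6968, mean = 6968/11 = 633.455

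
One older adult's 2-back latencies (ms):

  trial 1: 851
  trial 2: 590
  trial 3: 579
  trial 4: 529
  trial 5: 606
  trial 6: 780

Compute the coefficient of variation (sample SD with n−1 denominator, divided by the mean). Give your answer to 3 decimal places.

n = 6, Σ = 3935, M = 655.8333
Σ(x−M)² = 82314.833; s = √(82314.833/5) = 128.3081
CV = 128.3081 / 655.8333 = 0.19564

0.196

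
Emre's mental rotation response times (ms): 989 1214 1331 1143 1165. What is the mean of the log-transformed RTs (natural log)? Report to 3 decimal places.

ln(RT): 6.8967, 7.1017, 7.1937, 7.0414, 7.0605
Σ ln(RT) = 35.2939
Mean = 35.2939/5 = 7.05879

7.059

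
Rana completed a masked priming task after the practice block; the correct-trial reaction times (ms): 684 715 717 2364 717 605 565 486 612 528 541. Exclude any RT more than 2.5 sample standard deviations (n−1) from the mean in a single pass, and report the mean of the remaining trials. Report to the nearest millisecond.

617 ms

n = 11, ΣRT = 8534, M = 775.818
Σ(x−M)² = 2842377.64; s = √(2842377.64/10) = 533.140
Cutoffs: 775.818 ± 2.5·533.140 → [-557.0, 2108.7]
Outside: 2364 → excluded.
Retained (n=10): Σ = 6170, mean = 6170/10 = 617.000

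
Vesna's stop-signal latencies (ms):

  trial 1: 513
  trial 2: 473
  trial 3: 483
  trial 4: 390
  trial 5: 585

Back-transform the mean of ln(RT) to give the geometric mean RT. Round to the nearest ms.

ln(RT): 6.2403, 6.1591, 6.1800, 5.9661, 6.3716
Mean ln(RT) = 30.9171/5 = 6.18343
Geometric mean = exp(6.18343) = 484.65 ms

485 ms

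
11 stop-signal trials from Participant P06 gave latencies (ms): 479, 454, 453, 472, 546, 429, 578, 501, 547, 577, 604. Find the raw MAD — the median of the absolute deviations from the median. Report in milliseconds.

47 ms

Sorted: 429, 453, 454, 472, 479, 501, 546, 547, 577, 578, 604 → median = 501
|x − 501|: 22, 47, 48, 29, 45, 72, 77, 0, 46, 76, 103
Sorted deviations: 0, 22, 29, 45, 46, 47, 48, 72, 76, 77, 103 → MAD = 47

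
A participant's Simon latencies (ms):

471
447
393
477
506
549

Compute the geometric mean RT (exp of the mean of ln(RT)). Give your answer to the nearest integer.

471 ms

ln(RT): 6.1549, 6.1026, 5.9738, 6.1675, 6.2265, 6.3081
Mean ln(RT) = 36.9334/6 = 6.15556
Geometric mean = exp(6.15556) = 471.33 ms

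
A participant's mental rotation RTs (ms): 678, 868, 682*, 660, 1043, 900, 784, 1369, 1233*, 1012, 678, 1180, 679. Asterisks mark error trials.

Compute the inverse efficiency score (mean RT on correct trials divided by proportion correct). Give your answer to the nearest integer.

Correct trials (n=11): 678, 868, 660, 1043, 900, 784, 1369, 1012, 678, 1180, 679
Mean correct RT = 9851/11 = 895.5455 ms
Proportion correct = 11/13
IES = 895.5455 / (11/13) = 1058.372 ms

1058 ms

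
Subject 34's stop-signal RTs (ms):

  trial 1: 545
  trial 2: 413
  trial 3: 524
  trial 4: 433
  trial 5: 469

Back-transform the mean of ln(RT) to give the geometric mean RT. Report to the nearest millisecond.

474 ms

ln(RT): 6.3008, 6.0234, 6.2615, 6.0707, 6.1506
Mean ln(RT) = 30.8071/5 = 6.16141
Geometric mean = exp(6.16141) = 474.10 ms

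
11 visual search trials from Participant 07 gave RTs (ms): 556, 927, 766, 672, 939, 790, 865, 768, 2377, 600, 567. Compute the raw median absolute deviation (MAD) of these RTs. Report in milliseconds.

Sorted: 556, 567, 600, 672, 766, 768, 790, 865, 927, 939, 2377 → median = 768
|x − 768|: 212, 159, 2, 96, 171, 22, 97, 0, 1609, 168, 201
Sorted deviations: 0, 2, 22, 96, 97, 159, 168, 171, 201, 212, 1609 → MAD = 159

159 ms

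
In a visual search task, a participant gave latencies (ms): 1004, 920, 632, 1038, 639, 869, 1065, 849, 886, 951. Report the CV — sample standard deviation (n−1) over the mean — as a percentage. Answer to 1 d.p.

16.9%

n = 10, Σ = 8853, M = 885.3000
Σ(x−M)² = 201628.100; s = √(201628.100/9) = 149.6767
CV = 149.6767 / 885.3000 = 0.16907 = 16.907%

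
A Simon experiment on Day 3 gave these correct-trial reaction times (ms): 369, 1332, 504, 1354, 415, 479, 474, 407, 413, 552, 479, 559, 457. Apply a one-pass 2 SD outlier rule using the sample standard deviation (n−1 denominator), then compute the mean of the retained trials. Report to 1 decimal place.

464.4 ms

n = 13, ΣRT = 7794, M = 599.538
Σ(x−M)² = 1342949.23; s = √(1342949.23/12) = 334.533
Cutoffs: 599.538 ± 2·334.533 → [-69.5, 1268.6]
Outside: 1332, 1354 → excluded.
Retained (n=11): Σ = 5108, mean = 5108/11 = 464.364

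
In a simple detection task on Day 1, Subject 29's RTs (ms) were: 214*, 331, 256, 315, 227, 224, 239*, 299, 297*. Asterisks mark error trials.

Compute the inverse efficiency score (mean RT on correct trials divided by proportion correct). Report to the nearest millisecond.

413 ms

Correct trials (n=6): 331, 256, 315, 227, 224, 299
Mean correct RT = 1652/6 = 275.3333 ms
Proportion correct = 6/9
IES = 275.3333 / (6/9) = 413.000 ms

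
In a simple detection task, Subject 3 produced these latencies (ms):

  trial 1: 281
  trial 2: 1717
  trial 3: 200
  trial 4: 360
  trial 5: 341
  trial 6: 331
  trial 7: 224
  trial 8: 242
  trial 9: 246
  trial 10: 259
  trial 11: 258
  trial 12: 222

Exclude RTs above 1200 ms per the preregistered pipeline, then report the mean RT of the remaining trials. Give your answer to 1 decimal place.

Excluded: 1717
Retained (n=11): Σ = 2964
Mean = 2964/11 = 269.4545

269.5 ms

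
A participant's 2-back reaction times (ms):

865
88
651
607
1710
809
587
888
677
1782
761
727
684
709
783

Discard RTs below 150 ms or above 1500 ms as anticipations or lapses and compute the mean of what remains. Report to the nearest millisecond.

Excluded: 88, 1710, 1782
Retained (n=12): Σ = 8748
Mean = 8748/12 = 729.0000

729 ms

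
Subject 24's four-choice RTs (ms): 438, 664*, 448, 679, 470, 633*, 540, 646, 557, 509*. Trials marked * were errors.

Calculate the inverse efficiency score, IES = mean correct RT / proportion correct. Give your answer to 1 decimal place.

771.0 ms

Correct trials (n=7): 438, 448, 679, 470, 540, 646, 557
Mean correct RT = 3778/7 = 539.7143 ms
Proportion correct = 7/10
IES = 539.7143 / (7/10) = 771.020 ms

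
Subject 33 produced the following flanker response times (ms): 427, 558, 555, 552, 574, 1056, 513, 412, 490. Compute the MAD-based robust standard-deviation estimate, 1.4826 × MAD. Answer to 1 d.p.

Sorted: 412, 427, 490, 513, 552, 555, 558, 574, 1056 → median = 552
|x − 552| sorted: 0, 3, 6, 22, 39, 62, 125, 140, 504 → MAD = 39
Robust SD ≈ 1.4826 × 39 = 57.821

57.8 ms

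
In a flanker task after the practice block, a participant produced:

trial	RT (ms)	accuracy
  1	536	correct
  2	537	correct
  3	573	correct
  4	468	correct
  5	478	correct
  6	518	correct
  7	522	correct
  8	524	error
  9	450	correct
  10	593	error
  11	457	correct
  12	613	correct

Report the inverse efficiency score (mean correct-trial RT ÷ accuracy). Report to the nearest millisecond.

Correct trials (n=10): 536, 537, 573, 468, 478, 518, 522, 450, 457, 613
Mean correct RT = 5152/10 = 515.2000 ms
Proportion correct = 10/12
IES = 515.2000 / (10/12) = 618.240 ms

618 ms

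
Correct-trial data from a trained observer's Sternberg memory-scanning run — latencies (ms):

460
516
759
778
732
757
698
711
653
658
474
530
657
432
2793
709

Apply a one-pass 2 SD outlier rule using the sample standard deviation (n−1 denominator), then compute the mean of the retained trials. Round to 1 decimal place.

634.9 ms

n = 16, ΣRT = 12317, M = 769.812
Σ(x−M)² = 4565790.44; s = √(4565790.44/15) = 551.712
Cutoffs: 769.812 ± 2·551.712 → [-333.6, 1873.2]
Outside: 2793 → excluded.
Retained (n=15): Σ = 9524, mean = 9524/15 = 634.933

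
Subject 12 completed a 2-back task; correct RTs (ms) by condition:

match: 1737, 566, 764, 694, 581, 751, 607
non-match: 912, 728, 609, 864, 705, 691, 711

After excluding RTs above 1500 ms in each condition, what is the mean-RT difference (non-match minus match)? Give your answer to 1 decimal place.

match: exclude 1737
M(match) = 3963/6 = 660.500
M(non-match) = 5220/7 = 745.714
Difference = 745.714 − 660.500 = 85.214 ms

85.2 ms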